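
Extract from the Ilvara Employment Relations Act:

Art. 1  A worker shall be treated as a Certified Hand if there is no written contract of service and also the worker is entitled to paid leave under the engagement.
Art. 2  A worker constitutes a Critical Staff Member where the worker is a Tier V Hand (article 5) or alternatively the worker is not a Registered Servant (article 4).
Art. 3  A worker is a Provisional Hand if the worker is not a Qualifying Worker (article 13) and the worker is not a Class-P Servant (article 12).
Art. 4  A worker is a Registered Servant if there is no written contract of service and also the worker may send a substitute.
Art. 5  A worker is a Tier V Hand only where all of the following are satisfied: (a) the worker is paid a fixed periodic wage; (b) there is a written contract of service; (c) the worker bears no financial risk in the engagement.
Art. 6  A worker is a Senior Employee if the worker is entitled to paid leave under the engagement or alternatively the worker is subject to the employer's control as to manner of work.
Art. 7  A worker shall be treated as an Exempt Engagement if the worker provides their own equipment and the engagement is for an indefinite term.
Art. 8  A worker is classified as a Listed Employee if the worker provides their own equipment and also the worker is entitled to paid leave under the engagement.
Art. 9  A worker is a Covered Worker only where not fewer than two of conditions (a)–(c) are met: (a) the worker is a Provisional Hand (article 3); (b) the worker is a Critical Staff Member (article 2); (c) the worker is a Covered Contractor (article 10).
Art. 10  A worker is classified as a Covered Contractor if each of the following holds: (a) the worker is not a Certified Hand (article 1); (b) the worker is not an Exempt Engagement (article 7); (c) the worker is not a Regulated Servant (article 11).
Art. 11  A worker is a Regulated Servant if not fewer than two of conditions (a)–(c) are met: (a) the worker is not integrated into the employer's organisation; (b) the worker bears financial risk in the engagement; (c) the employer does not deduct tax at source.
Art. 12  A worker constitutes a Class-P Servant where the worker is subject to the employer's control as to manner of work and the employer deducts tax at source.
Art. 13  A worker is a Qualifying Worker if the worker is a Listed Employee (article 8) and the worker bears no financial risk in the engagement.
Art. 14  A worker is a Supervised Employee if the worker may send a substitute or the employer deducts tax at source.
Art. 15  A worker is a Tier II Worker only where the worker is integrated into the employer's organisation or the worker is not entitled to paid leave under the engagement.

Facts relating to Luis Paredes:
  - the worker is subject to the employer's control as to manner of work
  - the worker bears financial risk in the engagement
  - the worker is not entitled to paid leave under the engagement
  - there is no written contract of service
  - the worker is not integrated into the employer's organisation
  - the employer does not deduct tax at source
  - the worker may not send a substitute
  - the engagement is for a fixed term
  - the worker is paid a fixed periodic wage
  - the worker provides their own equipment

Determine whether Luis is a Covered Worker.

article 8 — Listed Employee: [the worker provides their own equipment? yes] AND [the worker is entitled to paid leave under the engagement? no] → not satisfied.
article 13 — Qualifying Worker: [Listed Employee (article 8)? no] AND [the worker bears no financial risk in the engagement? no] → not satisfied.
article 12 — Class-P Servant: [the worker is subject to the employer's control as to manner of work? yes] AND [the employer deducts tax at source? no] → not satisfied.
article 3 — Provisional Hand: [not a Qualifying Worker (article 13)? yes] AND [not a Class-P Servant (article 12)? yes] → satisfied.
article 5 — Tier V Hand: [the worker is paid a fixed periodic wage? yes] AND [there is a written contract of service? no] AND [the worker bears no financial risk in the engagement? no] → not satisfied.
article 4 — Registered Servant: [there is no written contract of service? yes] AND [the worker may send a substitute? no] → not satisfied.
article 2 — Critical Staff Member: [Tier V Hand (article 5)? no] OR [not a Registered Servant (article 4)? yes] → satisfied.
article 1 — Certified Hand: [there is no written contract of service? yes] AND [the worker is entitled to paid leave under the engagement? no] → not satisfied.
article 7 — Exempt Engagement: [the worker provides their own equipment? yes] AND [the engagement is for an indefinite term? no] → not satisfied.
article 11 — Regulated Servant: the worker is not integrated into the employer's organisation? yes; the worker bears financial risk in the engagement? yes; the employer does not deduct tax at source? yes — 3 of 3 hold (need ≥2) → satisfied.
article 10 — Covered Contractor: [not a Certified Hand (article 1)? yes] AND [not an Exempt Engagement (article 7)? yes] AND [not a Regulated Servant (article 11)? no] → not satisfied.
article 9 — Covered Worker: Provisional Hand (article 3)? yes; Critical Staff Member (article 2)? yes; Covered Contractor (article 10)? no — 2 of 3 hold (need ≥2) → satisfied.

Yes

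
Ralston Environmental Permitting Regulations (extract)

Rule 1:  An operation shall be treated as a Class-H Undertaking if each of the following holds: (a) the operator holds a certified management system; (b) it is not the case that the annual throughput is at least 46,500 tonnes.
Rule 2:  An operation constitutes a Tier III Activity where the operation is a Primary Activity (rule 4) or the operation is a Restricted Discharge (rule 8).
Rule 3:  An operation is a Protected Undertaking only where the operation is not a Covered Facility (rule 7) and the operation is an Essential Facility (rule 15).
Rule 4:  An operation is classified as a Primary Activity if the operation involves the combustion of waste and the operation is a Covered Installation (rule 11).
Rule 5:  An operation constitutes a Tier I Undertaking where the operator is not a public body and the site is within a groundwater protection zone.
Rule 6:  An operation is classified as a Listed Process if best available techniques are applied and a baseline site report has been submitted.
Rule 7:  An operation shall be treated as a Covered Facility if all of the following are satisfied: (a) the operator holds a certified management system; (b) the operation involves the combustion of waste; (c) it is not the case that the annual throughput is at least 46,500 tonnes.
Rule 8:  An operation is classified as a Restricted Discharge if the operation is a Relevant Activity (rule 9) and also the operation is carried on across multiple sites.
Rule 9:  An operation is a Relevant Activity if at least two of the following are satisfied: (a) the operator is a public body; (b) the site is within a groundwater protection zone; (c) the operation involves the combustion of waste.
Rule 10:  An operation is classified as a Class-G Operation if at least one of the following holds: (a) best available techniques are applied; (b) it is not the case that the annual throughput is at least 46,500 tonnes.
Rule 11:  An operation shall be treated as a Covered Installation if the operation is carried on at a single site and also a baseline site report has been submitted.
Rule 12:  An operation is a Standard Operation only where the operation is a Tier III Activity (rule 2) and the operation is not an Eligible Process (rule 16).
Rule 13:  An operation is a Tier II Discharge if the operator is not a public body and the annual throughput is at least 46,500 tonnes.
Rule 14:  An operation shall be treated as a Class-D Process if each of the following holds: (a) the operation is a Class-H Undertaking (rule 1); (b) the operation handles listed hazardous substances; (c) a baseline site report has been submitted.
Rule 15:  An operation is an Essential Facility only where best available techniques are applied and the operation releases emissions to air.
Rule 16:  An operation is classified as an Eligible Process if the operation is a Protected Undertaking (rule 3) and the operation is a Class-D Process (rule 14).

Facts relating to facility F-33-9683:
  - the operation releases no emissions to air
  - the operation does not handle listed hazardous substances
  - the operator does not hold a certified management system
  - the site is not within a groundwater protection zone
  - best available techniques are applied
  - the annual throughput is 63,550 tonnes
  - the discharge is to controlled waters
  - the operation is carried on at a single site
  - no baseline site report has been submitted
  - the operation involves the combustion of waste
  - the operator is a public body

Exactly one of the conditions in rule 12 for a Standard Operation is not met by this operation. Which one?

rule 11 — Covered Installation: [the operation is carried on at a single site? yes] AND [a baseline site report has been submitted? no] → not satisfied.
rule 4 — Primary Activity: [the operation involves the combustion of waste? yes] AND [Covered Installation (rule 11)? no] → not satisfied.
rule 9 — Relevant Activity: the operator is a public body? yes; the site is within a groundwater protection zone? no; the operation involves the combustion of waste? yes — 2 of 3 hold (need ≥2) → satisfied.
rule 8 — Restricted Discharge: [Relevant Activity (rule 9)? yes] AND [the operation is carried on across multiple sites? no] → not satisfied.
rule 2 — Tier III Activity: [Primary Activity (rule 4)? no] OR [Restricted Discharge (rule 8)? no] → not satisfied.
rule 7 — Covered Facility: [the operator holds a certified management system? no] AND [the operation involves the combustion of waste? yes] AND [annual throughput: 63,550 tonnes ≥ 46,500 tonnes? yes, so negated condition no] → not satisfied.
rule 15 — Essential Facility: [best available techniques are applied? yes] AND [the operation releases emissions to air? no] → not satisfied.
rule 3 — Protected Undertaking: [not a Covered Facility (rule 7)? yes] AND [Essential Facility (rule 15)? no] → not satisfied.
rule 1 — Class-H Undertaking: [the operator holds a certified management system? no] AND [annual throughput: 63,550 tonnes ≥ 46,500 tonnes? yes, so negated condition no] → not satisfied.
rule 14 — Class-D Process: [Class-H Undertaking (rule 1)? no] AND [the operation handles listed hazardous substances? no] AND [a baseline site report has been submitted? no] → not satisfied.
rule 16 — Eligible Process: [Protected Undertaking (rule 3)? no] AND [Class-D Process (rule 14)? no] → not satisfied.
rule 12 — Standard Operation: [Tier III Activity (rule 2)? no] AND [not an Eligible Process (rule 16)? yes] → not satisfied.

Tier III Activity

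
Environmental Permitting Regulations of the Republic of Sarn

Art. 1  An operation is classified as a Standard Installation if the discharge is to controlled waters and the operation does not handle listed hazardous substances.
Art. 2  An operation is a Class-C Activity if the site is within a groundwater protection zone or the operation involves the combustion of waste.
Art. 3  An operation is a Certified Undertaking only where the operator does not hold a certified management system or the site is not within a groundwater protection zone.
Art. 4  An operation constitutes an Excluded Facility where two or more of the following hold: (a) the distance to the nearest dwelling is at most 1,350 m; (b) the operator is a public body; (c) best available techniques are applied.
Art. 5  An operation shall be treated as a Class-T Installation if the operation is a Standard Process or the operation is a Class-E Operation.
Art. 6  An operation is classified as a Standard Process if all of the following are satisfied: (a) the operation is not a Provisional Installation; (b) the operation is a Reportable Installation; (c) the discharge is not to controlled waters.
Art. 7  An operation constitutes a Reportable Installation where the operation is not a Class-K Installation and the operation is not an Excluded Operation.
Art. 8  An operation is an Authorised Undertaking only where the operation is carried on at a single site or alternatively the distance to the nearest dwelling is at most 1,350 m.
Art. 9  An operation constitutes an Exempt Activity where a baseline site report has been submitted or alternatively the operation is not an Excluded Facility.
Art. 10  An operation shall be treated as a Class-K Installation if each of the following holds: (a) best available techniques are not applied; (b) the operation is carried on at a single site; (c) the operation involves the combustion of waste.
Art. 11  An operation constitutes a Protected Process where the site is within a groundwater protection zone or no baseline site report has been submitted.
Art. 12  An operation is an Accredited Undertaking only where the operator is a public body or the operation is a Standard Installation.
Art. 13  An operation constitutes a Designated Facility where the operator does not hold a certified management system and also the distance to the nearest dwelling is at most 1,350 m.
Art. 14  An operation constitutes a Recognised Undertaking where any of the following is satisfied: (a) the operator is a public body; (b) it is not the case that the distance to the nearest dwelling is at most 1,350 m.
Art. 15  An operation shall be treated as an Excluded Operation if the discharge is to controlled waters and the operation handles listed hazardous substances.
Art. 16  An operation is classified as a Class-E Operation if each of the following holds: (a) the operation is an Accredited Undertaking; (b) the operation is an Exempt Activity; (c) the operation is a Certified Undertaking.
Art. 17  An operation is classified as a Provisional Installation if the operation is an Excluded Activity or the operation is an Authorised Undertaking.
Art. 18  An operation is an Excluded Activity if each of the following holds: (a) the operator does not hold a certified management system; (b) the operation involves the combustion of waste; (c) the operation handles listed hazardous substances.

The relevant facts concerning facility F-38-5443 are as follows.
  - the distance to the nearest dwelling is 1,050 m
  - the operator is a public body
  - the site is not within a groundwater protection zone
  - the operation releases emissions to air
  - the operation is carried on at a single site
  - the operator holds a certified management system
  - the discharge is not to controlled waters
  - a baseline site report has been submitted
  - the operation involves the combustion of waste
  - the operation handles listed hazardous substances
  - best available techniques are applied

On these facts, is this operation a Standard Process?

Under article 18: the operator does not hold a certified management system? no; and the operation involves the combustion of waste? yes; and the operation handles listed hazardous substances? yes. So the operation is not an Excluded Activity.
Under article 8: the operation is carried on at a single site? yes; or distance to the nearest dwelling: 1,050 m ≤ 1,350 m? yes. So the operation is an Authorised Undertaking.
Under article 17: Excluded Activity (article 18)? no; or Authorised Undertaking (article 8)? yes. So the operation is a Provisional Installation.
Under article 10: best available techniques are not applied? no; and the operation is carried on at a single site? yes; and the operation involves the combustion of waste? yes. So the operation is not a Class-K Installation.
Under article 15: the discharge is to controlled waters? no; and the operation handles listed hazardous substances? yes. So the operation is not an Excluded Operation.
Under article 7: not a Class-K Installation (article 10)? yes; and not an Excluded Operation (article 15)? yes. So the operation is a Reportable Installation.
Under article 6: not a Provisional Installation (article 17)? no; and Reportable Installation (article 7)? yes; and the discharge is not to controlled waters? yes. So the operation is not a Standard Process.

No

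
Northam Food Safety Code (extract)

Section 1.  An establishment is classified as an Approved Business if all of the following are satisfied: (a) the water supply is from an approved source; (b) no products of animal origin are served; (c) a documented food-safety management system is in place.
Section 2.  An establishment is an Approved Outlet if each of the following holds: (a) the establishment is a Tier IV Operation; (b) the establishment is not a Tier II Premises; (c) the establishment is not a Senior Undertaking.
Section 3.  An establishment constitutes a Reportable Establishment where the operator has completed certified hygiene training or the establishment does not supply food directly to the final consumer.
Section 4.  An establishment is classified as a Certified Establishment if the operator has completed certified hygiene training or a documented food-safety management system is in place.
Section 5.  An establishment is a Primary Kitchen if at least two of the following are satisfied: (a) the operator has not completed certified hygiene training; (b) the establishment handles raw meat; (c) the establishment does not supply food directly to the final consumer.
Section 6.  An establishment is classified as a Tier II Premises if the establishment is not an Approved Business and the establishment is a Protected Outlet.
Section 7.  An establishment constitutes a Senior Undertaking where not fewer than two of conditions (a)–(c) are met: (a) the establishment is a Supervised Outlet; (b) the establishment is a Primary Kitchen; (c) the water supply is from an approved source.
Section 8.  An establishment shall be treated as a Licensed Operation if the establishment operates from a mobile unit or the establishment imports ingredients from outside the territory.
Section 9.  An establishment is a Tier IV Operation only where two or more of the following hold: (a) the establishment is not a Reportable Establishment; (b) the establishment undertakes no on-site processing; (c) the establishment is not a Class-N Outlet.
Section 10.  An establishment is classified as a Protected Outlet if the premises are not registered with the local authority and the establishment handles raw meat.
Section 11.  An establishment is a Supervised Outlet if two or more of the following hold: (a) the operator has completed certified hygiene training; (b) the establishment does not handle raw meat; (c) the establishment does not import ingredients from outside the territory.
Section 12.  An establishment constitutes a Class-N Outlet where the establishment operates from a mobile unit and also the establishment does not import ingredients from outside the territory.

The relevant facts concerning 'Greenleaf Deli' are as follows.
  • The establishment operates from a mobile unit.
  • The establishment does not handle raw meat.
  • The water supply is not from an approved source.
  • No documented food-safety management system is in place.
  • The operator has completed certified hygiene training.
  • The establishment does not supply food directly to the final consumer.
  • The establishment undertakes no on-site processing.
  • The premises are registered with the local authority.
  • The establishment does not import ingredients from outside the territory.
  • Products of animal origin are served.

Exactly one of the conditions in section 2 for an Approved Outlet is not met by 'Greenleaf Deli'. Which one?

Tier IV Operation

section 3 — Reportable Establishment: [the operator has completed certified hygiene training? yes] OR [the establishment does not supply food directly to the final consumer? yes] → satisfied.
section 12 — Class-N Outlet: [the establishment operates from a mobile unit? yes] AND [the establishment does not import ingredients from outside the territory? yes] → satisfied.
section 9 — Tier IV Operation: not a Reportable Establishment (section 3)? no; the establishment undertakes no on-site processing? yes; not a Class-N Outlet (section 12)? no — 1 of 3 hold (need ≥2) → not satisfied.
section 1 — Approved Business: [the water supply is from an approved source? no] AND [no products of animal origin are served? no] AND [a documented food-safety management system is in place? no] → not satisfied.
section 10 — Protected Outlet: [the premises are not registered with the local authority? no] AND [the establishment handles raw meat? no] → not satisfied.
section 6 — Tier II Premises: [not an Approved Business (section 1)? yes] AND [Protected Outlet (section 10)? no] → not satisfied.
section 11 — Supervised Outlet: the operator has completed certified hygiene training? yes; the establishment does not handle raw meat? yes; the establishment does not import ingredients from outside the territory? yes — 3 of 3 hold (need ≥2) → satisfied.
section 5 — Primary Kitchen: the operator has not completed certified hygiene training? no; the establishment handles raw meat? no; the establishment does not supply food directly to the final consumer? yes — 1 of 3 hold (need ≥2) → not satisfied.
section 7 — Senior Undertaking: Supervised Outlet (section 11)? yes; Primary Kitchen (section 5)? no; the water supply is from an approved source? no — 1 of 3 hold (need ≥2) → not satisfied.
section 2 — Approved Outlet: [Tier IV Operation (section 9)? no] AND [not a Tier II Premises (section 6)? yes] AND [not a Senior Undertaking (section 7)? yes] → not satisfied.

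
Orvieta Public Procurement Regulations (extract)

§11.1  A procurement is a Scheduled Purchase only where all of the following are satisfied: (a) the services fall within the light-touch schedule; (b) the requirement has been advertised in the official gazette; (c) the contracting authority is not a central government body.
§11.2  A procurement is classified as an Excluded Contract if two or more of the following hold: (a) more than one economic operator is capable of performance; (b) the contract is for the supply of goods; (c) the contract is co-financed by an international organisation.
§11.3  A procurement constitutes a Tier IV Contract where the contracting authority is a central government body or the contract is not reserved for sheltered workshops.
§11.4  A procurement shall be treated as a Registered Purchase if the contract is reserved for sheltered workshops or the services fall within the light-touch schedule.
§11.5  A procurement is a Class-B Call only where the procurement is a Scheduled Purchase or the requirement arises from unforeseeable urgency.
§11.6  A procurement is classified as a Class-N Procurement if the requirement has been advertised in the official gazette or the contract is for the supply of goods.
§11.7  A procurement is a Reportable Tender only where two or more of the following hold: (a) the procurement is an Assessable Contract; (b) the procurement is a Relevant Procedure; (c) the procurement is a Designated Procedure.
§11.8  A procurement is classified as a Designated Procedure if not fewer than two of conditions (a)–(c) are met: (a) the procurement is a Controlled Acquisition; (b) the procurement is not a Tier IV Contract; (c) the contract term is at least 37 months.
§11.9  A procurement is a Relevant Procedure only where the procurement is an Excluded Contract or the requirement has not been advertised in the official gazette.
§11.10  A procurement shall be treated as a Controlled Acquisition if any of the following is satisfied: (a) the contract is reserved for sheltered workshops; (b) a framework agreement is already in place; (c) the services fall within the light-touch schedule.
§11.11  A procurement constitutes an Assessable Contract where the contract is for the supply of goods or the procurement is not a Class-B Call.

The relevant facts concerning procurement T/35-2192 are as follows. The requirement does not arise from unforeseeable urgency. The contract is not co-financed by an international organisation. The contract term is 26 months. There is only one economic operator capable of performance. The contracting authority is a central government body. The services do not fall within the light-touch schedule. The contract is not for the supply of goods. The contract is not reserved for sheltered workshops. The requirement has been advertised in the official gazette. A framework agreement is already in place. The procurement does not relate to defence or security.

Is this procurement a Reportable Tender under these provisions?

No

§11.1 — Scheduled Purchase: [the services fall within the light-touch schedule? no] AND [the requirement has been advertised in the official gazette? yes] AND [the contracting authority is not a central government body? no] → not satisfied.
§11.5 — Class-B Call: [Scheduled Purchase (§11.1)? no] OR [the requirement arises from unforeseeable urgency? no] → not satisfied.
§11.11 — Assessable Contract: [the contract is for the supply of goods? no] OR [not a Class-B Call (§11.5)? yes] → satisfied.
§11.2 — Excluded Contract: more than one economic operator is capable of performance? no; the contract is for the supply of goods? no; the contract is co-financed by an international organisation? no — 0 of 3 hold (need ≥2) → not satisfied.
§11.9 — Relevant Procedure: [Excluded Contract (§11.2)? no] OR [the requirement has not been advertised in the official gazette? no] → not satisfied.
§11.10 — Controlled Acquisition: [the contract is reserved for sheltered workshops? no] OR [a framework agreement is already in place? yes] OR [the services fall within the light-touch schedule? no] → satisfied.
§11.3 — Tier IV Contract: [the contracting authority is a central government body? yes] OR [the contract is not reserved for sheltered workshops? yes] → satisfied.
§11.8 — Designated Procedure: Controlled Acquisition (§11.10)? yes; not a Tier IV Contract (§11.3)? no; contract term: 26 months ≥ 37 months? no — 1 of 3 hold (need ≥2) → not satisfied.
§11.7 — Reportable Tender: Assessable Contract (§11.11)? yes; Relevant Procedure (§11.9)? no; Designated Procedure (§11.8)? no — 1 of 3 hold (need ≥2) → not satisfied.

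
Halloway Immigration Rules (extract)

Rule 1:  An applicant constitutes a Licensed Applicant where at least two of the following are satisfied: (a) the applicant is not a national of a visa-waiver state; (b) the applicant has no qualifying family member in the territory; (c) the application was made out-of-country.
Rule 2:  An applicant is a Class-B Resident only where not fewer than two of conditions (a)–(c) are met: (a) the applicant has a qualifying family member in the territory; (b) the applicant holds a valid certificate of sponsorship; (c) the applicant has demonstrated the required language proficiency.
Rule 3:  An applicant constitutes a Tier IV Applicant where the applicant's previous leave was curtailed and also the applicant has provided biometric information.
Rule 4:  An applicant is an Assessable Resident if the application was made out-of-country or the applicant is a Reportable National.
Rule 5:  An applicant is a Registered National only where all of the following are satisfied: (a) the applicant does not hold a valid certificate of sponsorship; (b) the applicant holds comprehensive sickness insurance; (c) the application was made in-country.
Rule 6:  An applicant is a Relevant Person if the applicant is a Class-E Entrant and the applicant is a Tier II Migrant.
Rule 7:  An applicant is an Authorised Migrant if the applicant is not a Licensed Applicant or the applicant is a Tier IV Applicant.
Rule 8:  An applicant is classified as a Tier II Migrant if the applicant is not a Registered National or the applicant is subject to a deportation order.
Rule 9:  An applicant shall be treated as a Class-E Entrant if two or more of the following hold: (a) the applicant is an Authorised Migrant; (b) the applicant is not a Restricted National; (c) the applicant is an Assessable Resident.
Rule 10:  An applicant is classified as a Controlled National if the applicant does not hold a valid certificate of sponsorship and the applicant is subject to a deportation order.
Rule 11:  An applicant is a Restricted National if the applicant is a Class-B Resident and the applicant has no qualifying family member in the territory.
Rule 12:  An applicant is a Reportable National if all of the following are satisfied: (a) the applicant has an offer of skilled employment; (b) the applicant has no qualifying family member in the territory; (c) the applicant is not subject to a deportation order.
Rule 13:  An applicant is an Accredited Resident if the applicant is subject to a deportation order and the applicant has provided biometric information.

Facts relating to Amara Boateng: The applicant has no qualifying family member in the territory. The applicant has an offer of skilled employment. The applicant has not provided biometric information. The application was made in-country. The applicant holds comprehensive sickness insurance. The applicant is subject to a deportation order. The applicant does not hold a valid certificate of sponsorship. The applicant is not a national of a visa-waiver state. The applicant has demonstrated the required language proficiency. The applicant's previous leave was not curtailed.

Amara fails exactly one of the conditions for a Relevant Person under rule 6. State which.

Under rule 1: the applicant is not a national of a visa-waiver state? yes; the applicant has no qualifying family member in the territory? yes; the application was made out-of-country? no — 2 of 3 hold (need ≥2) → satisfied.
Under rule 3: the applicant's previous leave was curtailed? no; and the applicant has provided biometric information? no. So the applicant is not a Tier IV Applicant.
Under rule 7: not a Licensed Applicant (rule 1)? no; or Tier IV Applicant (rule 3)? no. So the applicant is not an Authorised Migrant.
Under rule 2: the applicant has a qualifying family member in the territory? no; the applicant holds a valid certificate of sponsorship? no; the applicant has demonstrated the required language proficiency? yes — 1 of 3 hold (need ≥2) → not satisfied.
Under rule 11: Class-B Resident (rule 2)? no; and the applicant has no qualifying family member in the territory? yes. So the applicant is not a Restricted National.
Under rule 12: the applicant has an offer of skilled employment? yes; and the applicant has no qualifying family member in the territory? yes; and the applicant is not subject to a deportation order? no. So the applicant is not a Reportable National.
Under rule 4: the application was made out-of-country? no; or Reportable National (rule 12)? no. So the applicant is not an Assessable Resident.
Under rule 9: Authorised Migrant (rule 7)? no; not a Restricted National (rule 11)? yes; Assessable Resident (rule 4)? no — 1 of 3 hold (need ≥2) → not satisfied.
Under rule 5: the applicant does not hold a valid certificate of sponsorship? yes; and the applicant holds comprehensive sickness insurance? yes; and the application was made in-country? yes. So the applicant is a Registered National.
Under rule 8: not a Registered National (rule 5)? no; or the applicant is subject to a deportation order? yes. So the applicant is a Tier II Migrant.
Under rule 6: Class-E Entrant (rule 9)? no; and Tier II Migrant (rule 8)? yes. So the applicant is not a Relevant Person.

Class-E Entrant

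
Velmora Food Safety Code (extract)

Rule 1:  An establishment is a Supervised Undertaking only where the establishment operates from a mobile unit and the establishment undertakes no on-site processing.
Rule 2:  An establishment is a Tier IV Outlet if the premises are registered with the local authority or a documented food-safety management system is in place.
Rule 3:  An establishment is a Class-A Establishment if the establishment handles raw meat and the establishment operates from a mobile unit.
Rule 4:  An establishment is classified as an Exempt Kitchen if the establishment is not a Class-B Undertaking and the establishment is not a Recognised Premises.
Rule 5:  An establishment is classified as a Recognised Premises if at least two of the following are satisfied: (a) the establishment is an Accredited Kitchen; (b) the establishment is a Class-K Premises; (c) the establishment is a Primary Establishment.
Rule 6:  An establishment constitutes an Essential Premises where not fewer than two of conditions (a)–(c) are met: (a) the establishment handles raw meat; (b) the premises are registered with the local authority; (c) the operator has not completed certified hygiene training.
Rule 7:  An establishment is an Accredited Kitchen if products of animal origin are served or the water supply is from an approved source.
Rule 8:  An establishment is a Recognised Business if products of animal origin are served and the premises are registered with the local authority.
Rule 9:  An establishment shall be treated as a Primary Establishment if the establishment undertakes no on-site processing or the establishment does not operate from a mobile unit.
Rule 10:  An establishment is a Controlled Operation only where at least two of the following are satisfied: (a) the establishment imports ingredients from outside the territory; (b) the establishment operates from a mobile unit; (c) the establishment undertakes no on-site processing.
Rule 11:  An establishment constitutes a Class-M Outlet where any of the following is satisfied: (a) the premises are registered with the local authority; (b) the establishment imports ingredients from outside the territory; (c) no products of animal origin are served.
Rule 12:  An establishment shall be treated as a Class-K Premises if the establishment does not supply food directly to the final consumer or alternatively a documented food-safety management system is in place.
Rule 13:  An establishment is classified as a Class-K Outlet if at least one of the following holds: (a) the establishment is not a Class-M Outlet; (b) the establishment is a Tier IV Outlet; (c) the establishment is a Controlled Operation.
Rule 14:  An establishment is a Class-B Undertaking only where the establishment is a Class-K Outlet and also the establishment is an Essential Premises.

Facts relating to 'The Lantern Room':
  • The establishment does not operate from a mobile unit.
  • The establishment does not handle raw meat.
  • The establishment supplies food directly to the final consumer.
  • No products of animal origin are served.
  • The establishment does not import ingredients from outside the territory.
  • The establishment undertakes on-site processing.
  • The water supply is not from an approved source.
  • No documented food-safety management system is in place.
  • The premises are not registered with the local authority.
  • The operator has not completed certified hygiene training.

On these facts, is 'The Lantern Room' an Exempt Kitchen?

Yes

rule 11 — Class-M Outlet: [the premises are registered with the local authority? no] OR [the establishment imports ingredients from outside the territory? no] OR [no products of animal origin are served? yes] → satisfied.
rule 2 — Tier IV Outlet: [the premises are registered with the local authority? no] OR [a documented food-safety management system is in place? no] → not satisfied.
rule 10 — Controlled Operation: the establishment imports ingredients from outside the territory? no; the establishment operates from a mobile unit? no; the establishment undertakes no on-site processing? no — 0 of 3 hold (need ≥2) → not satisfied.
rule 13 — Class-K Outlet: [not a Class-M Outlet (rule 11)? no] OR [Tier IV Outlet (rule 2)? no] OR [Controlled Operation (rule 10)? no] → not satisfied.
rule 6 — Essential Premises: the establishment handles raw meat? no; the premises are registered with the local authority? no; the operator has not completed certified hygiene training? yes — 1 of 3 hold (need ≥2) → not satisfied.
rule 14 — Class-B Undertaking: [Class-K Outlet (rule 13)? no] AND [Essential Premises (rule 6)? no] → not satisfied.
rule 7 — Accredited Kitchen: [products of animal origin are served? no] OR [the water supply is from an approved source? no] → not satisfied.
rule 12 — Class-K Premises: [the establishment does not supply food directly to the final consumer? no] OR [a documented food-safety management system is in place? no] → not satisfied.
rule 9 — Primary Establishment: [the establishment undertakes no on-site processing? no] OR [the establishment does not operate from a mobile unit? yes] → satisfied.
rule 5 — Recognised Premises: Accredited Kitchen (rule 7)? no; Class-K Premises (rule 12)? no; Primary Establishment (rule 9)? yes — 1 of 3 hold (need ≥2) → not satisfied.
rule 4 — Exempt Kitchen: [not a Class-B Undertaking (rule 14)? yes] AND [not a Recognised Premises (rule 5)? yes] → satisfied.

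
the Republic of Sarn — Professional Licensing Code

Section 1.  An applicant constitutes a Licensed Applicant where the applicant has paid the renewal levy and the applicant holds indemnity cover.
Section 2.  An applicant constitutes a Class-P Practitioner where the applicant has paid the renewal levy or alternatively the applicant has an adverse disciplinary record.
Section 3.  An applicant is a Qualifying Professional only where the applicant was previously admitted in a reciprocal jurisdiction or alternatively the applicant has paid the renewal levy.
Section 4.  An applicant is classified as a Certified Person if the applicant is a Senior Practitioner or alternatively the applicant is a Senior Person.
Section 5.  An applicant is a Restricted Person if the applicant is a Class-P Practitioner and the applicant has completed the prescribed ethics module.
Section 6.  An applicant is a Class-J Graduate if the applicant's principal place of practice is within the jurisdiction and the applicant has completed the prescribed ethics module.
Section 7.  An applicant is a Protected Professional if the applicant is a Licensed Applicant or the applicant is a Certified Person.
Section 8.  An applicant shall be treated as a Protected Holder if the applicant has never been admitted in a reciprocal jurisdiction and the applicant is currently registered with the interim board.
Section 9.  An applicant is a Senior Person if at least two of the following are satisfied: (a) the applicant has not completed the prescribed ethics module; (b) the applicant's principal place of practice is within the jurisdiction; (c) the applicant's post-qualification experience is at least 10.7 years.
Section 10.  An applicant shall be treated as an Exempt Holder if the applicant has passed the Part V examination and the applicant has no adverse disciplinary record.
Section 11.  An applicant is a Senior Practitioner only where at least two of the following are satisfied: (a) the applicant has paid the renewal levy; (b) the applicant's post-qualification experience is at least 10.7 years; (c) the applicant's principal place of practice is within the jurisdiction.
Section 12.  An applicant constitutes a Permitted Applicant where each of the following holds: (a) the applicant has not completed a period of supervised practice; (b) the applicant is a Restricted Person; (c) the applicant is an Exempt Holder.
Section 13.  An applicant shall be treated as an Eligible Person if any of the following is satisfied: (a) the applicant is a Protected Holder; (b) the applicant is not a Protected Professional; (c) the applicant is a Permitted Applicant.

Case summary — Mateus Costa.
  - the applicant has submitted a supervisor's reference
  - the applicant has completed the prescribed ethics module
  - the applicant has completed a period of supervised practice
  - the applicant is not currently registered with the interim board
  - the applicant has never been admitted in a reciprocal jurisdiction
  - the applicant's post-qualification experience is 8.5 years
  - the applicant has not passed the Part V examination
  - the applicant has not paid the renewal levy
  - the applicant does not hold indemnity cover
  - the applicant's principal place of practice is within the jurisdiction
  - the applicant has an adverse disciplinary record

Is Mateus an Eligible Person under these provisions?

Yes

section 8 — Protected Holder: [the applicant has never been admitted in a reciprocal jurisdiction? yes] AND [the applicant is currently registered with the interim board? no] → not satisfied.
section 1 — Licensed Applicant: [the applicant has paid the renewal levy? no] AND [the applicant holds indemnity cover? no] → not satisfied.
section 11 — Senior Practitioner: the applicant has paid the renewal levy? no; applicant's post-qualification experience: 8.5 years ≥ 10.7 years? no; the applicant's principal place of practice is within the jurisdiction? yes — 1 of 3 hold (need ≥2) → not satisfied.
section 9 — Senior Person: the applicant has not completed the prescribed ethics module? no; the applicant's principal place of practice is within the jurisdiction? yes; applicant's post-qualification experience: 8.5 years ≥ 10.7 years? no — 1 of 3 hold (need ≥2) → not satisfied.
section 4 — Certified Person: [Senior Practitioner (section 11)? no] OR [Senior Person (section 9)? no] → not satisfied.
section 7 — Protected Professional: [Licensed Applicant (section 1)? no] OR [Certified Person (section 4)? no] → not satisfied.
section 2 — Class-P Practitioner: [the applicant has paid the renewal levy? no] OR [the applicant has an adverse disciplinary record? yes] → satisfied.
section 5 — Restricted Person: [Class-P Practitioner (section 2)? yes] AND [the applicant has completed the prescribed ethics module? yes] → satisfied.
section 10 — Exempt Holder: [the applicant has passed the Part V examination? no] AND [the applicant has no adverse disciplinary record? no] → not satisfied.
section 12 — Permitted Applicant: [the applicant has not completed a period of supervised practice? no] AND [Restricted Person (section 5)? yes] AND [Exempt Holder (section 10)? no] → not satisfied.
section 13 — Eligible Person: [Protected Holder (section 8)? no] OR [not a Protected Professional (section 7)? yes] OR [Permitted Applicant (section 12)? no] → satisfied.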